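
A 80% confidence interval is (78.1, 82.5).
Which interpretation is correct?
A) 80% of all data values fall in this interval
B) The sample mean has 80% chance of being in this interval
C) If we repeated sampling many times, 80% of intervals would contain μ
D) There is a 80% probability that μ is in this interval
C

A) Wrong — a CI is about the parameter μ, not individual data values.
B) Wrong — x̄ is observed and sits in the interval by construction.
C) Correct — this is the frequentist long-run coverage interpretation.
D) Wrong — μ is fixed; the randomness lives in the interval, not in μ.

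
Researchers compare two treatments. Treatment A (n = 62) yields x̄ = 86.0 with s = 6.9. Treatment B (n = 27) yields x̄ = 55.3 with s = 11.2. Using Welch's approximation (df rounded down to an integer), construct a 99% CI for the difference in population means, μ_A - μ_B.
(24.35, 37.05)

Difference: x̄₁ - x̄₂ = 30.70
SE = √(s₁²/n₁ + s₂²/n₂) = √(6.9²/62 + 11.2²/27) = 2.3268
df = 34.90 → 34 (Welch–Satterthwaite, rounded down)
t* = 2.728

CI: 30.70 ± 2.728 · 2.3268 = 30.70 ± 6.35 = (24.35, 37.05)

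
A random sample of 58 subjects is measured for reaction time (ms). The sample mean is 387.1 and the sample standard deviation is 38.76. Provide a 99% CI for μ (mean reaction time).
(373.54, 400.66)

t-interval (σ unknown):
df = n - 1 = 57
t* = 2.665 for 99% confidence

Margin of error = t* · s/√n = 2.665 · 38.76/√58 = 13.56

CI: (373.54, 400.66)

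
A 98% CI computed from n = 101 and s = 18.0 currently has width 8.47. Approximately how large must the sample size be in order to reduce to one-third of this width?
n ≈ 909

CI width ∝ 1/√n
To reduce width by factor 3, need √n to grow by 3 → need 3² = 9 times as many samples.

Current: n = 101, width = 8.47
New: n = 909, width ≈ 2.78

Width reduced by factor of 8.47/2.78 = 3.05.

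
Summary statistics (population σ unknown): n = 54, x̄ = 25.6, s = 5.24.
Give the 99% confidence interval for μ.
(23.69, 27.51)

t-interval (σ unknown):
df = n - 1 = 53
t* = 2.672 for 99% confidence

Margin of error = t* · s/√n = 2.672 · 5.24/√54 = 1.91

CI: (23.69, 27.51)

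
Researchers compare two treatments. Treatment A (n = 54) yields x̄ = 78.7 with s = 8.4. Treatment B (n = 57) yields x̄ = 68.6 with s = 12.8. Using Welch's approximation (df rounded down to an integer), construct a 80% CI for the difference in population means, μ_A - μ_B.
(7.46, 12.74)

Difference: x̄₁ - x̄₂ = 10.10
SE = √(s₁²/n₁ + s₂²/n₂) = √(8.4²/54 + 12.8²/57) = 2.0448
df = 97.25 → 97 (Welch–Satterthwaite, rounded down)
t* = 1.290

CI: 10.10 ± 1.290 · 2.0448 = 10.10 ± 2.64 = (7.46, 12.74)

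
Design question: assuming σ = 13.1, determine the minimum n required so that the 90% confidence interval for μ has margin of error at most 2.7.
n ≥ 64

For margin E ≤ 2.7:
n ≥ (z* · σ / E)²
n ≥ (1.645 · 13.1 / 2.7)²
n ≥ 63.70

Minimum n = 64 (rounding up)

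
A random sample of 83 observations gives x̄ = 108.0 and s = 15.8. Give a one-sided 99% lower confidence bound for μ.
μ ≥ 103.88

Lower bound (one-sided):
t* = 2.373 (one-sided for 99%)
Lower bound = x̄ - t* · s/√n = 108.0 - 2.373 · 15.8/√83 = 103.88

We are 99% confident that μ ≥ 103.88.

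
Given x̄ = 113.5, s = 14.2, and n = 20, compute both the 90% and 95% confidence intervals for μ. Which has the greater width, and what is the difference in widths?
95% CI is wider by 2.31

df = 19
90% CI: t* = 1.729, (108.01, 118.99), width = 2 · t* · s/√n = 10.98
95% CI: t* = 2.093, (106.85, 120.15), width = 2 · t* · s/√n = 13.29

The 95% CI is wider by 13.29 - 10.98 = 2.31.
Higher confidence requires a wider interval.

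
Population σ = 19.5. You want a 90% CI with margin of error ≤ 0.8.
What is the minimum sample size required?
n ≥ 1608

For margin E ≤ 0.8:
n ≥ (z* · σ / E)²
n ≥ (1.645 · 19.5 / 0.8)²
n ≥ 1607.76

Minimum n = 1608 (rounding up)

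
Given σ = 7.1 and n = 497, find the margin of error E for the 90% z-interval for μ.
Margin of error = 0.52

Margin of error = z* · σ/√n
= 1.645 · 7.1/√497
= 1.645 · 7.1/22.2935
= 0.52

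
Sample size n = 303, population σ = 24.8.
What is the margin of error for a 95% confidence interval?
Margin of error = 2.79

Margin of error = z* · σ/√n
= 1.960 · 24.8/√303
= 1.960 · 24.8/17.4069
= 2.79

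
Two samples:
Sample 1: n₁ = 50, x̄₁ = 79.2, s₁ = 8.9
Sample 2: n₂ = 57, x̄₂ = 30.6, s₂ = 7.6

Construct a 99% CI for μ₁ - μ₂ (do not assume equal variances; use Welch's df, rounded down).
(44.37, 52.83)

Difference: x̄₁ - x̄₂ = 48.60
SE = √(s₁²/n₁ + s₂²/n₂) = √(8.9²/50 + 7.6²/57) = 1.6117
df = 97.01 → 97 (Welch–Satterthwaite, rounded down)
t* = 2.627

CI: 48.60 ± 2.627 · 1.6117 = 48.60 ± 4.23 = (44.37, 52.83)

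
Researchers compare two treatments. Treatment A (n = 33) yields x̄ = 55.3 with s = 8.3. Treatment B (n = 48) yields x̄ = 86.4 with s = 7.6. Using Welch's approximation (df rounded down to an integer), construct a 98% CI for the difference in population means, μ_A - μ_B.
(-35.43, -26.77)

Difference: x̄₁ - x̄₂ = -31.10
SE = √(s₁²/n₁ + s₂²/n₂) = √(8.3²/33 + 7.6²/48) = 1.8141
df = 64.85 → 64 (Welch–Satterthwaite, rounded down)
t* = 2.386

CI: -31.10 ± 2.386 · 1.8141 = -31.10 ± 4.33 = (-35.43, -26.77)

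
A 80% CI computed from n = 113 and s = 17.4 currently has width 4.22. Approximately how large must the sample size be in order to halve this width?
n ≈ 452

CI width ∝ 1/√n
To reduce width by factor 2, need √n to grow by 2 → need 2² = 4 times as many samples.

Current: n = 113, width = 4.22
New: n = 452, width ≈ 2.10

Width reduced by factor of 4.22/2.10 = 2.01.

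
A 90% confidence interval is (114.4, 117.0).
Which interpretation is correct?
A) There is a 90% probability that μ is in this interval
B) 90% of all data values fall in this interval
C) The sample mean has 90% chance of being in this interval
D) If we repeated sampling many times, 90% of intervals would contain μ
D

A) Wrong — μ is fixed; the randomness lives in the interval, not in μ.
B) Wrong — a CI is about the parameter μ, not individual data values.
C) Wrong — x̄ is observed and sits in the interval by construction.
D) Correct — this is the frequentist long-run coverage interpretation.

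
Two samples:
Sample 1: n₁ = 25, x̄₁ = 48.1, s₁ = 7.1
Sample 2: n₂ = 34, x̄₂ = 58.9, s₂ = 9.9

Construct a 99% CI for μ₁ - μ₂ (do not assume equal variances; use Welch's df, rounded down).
(-16.70, -4.90)

Difference: x̄₁ - x̄₂ = -10.80
SE = √(s₁²/n₁ + s₂²/n₂) = √(7.1²/25 + 9.9²/34) = 2.2134
df = 56.98 → 56 (Welch–Satterthwaite, rounded down)
t* = 2.667

CI: -10.80 ± 2.667 · 2.2134 = -10.80 ± 5.90 = (-16.70, -4.90)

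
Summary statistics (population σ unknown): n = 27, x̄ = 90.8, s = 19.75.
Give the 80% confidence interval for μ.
(85.80, 95.80)

t-interval (σ unknown):
df = n - 1 = 26
t* = 1.315 for 80% confidence

Margin of error = t* · s/√n = 1.315 · 19.75/√27 = 5.00

CI: (85.80, 95.80)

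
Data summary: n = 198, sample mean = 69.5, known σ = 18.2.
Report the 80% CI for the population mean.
(67.84, 71.16)

z-interval (σ known):
z* = 1.282 for 80% confidence

Margin of error = z* · σ/√n = 1.282 · 18.2/√198 = 1.66

CI: (69.5 - 1.66, 69.5 + 1.66) = (67.84, 71.16)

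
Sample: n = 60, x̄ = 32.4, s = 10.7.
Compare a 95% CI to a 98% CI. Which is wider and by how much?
98% CI is wider by 1.08

df = 59
95% CI: t* = 2.001, (29.64, 35.16), width = 2 · t* · s/√n = 5.53
98% CI: t* = 2.391, (29.10, 35.70), width = 2 · t* · s/√n = 6.61

The 98% CI is wider by 6.61 - 5.53 = 1.08.
Higher confidence requires a wider interval.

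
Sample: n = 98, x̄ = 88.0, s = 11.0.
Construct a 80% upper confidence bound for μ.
μ ≤ 88.94

Upper bound (one-sided):
t* = 0.845 (one-sided for 80%)
Upper bound = x̄ + t* · s/√n = 88.0 + 0.845 · 11.0/√98 = 88.94

We are 80% confident that μ ≤ 88.94.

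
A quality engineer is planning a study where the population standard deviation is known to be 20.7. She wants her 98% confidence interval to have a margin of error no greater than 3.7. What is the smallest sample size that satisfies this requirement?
n ≥ 170

For margin E ≤ 3.7:
n ≥ (z* · σ / E)²
n ≥ (2.326 · 20.7 / 3.7)²
n ≥ 169.34

Minimum n = 170 (rounding up)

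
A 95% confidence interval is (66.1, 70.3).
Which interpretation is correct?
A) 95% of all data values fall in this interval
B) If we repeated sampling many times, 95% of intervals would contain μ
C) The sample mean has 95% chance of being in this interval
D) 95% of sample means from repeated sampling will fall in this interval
B

A) Wrong — a CI is about the parameter μ, not individual data values.
B) Correct — this is the frequentist long-run coverage interpretation.
C) Wrong — x̄ is observed and sits in the interval by construction.
D) Wrong — coverage applies to intervals containing μ, not to future x̄ values.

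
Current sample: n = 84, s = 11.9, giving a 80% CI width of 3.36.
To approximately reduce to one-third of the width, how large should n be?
n ≈ 756

CI width ∝ 1/√n
To reduce width by factor 3, need √n to grow by 3 → need 3² = 9 times as many samples.

Current: n = 84, width = 3.36
New: n = 756, width ≈ 1.11

Width reduced by factor of 3.36/1.11 = 3.03.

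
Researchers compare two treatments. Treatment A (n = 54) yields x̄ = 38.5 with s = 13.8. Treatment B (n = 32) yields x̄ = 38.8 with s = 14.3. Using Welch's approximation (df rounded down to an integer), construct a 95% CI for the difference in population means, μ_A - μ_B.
(-6.59, 5.99)

Difference: x̄₁ - x̄₂ = -0.30
SE = √(s₁²/n₁ + s₂²/n₂) = √(13.8²/54 + 14.3²/32) = 3.1491
df = 63.37 → 63 (Welch–Satterthwaite, rounded down)
t* = 1.998

CI: -0.30 ± 1.998 · 3.1491 = -0.30 ± 6.29 = (-6.59, 5.99)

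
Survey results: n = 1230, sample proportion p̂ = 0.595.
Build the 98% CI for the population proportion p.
(0.562, 0.628)

Proportion CI:
SE = √(p̂(1-p̂)/n) = √(0.595 · 0.405 / 1230) = 0.01400

z* = 2.326
Margin = z* · SE = 2.326 · 0.01400 = 0.0326

CI: 0.595 ± 0.0326 = (0.562, 0.628)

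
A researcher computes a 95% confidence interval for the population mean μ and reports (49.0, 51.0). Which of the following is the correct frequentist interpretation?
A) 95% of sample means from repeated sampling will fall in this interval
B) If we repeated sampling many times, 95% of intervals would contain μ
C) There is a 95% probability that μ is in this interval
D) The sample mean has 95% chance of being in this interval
B

A) Wrong — coverage applies to intervals containing μ, not to future x̄ values.
B) Correct — this is the frequentist long-run coverage interpretation.
C) Wrong — μ is fixed; the randomness lives in the interval, not in μ.
D) Wrong — x̄ is observed and sits in the interval by construction.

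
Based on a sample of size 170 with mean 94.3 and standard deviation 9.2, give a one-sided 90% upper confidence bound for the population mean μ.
μ ≤ 95.21

Upper bound (one-sided):
t* = 1.287 (one-sided for 90%)
Upper bound = x̄ + t* · s/√n = 94.3 + 1.287 · 9.2/√170 = 95.21

We are 90% confident that μ ≤ 95.21.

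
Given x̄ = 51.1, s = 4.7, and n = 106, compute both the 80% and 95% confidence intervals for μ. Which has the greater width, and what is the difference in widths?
95% CI is wider by 0.63

df = 105
80% CI: t* = 1.290, (50.51, 51.69), width = 2 · t* · s/√n = 1.18
95% CI: t* = 1.983, (50.19, 52.01), width = 2 · t* · s/√n = 1.81

The 95% CI is wider by 1.81 - 1.18 = 0.63.
Higher confidence requires a wider interval.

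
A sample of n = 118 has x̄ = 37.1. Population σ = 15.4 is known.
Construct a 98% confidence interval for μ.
(33.80, 40.40)

z-interval (σ known):
z* = 2.326 for 98% confidence

Margin of error = z* · σ/√n = 2.326 · 15.4/√118 = 3.30

CI: (37.1 - 3.30, 37.1 + 3.30) = (33.80, 40.40)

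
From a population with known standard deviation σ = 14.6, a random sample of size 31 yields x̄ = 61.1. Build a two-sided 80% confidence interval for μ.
(57.74, 64.46)

z-interval (σ known):
z* = 1.282 for 80% confidence

Margin of error = z* · σ/√n = 1.282 · 14.6/√31 = 3.36

CI: (61.1 - 3.36, 61.1 + 3.36) = (57.74, 64.46)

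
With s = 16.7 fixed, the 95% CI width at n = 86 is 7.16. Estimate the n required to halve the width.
n ≈ 344

CI width ∝ 1/√n
To reduce width by factor 2, need √n to grow by 2 → need 2² = 4 times as many samples.

Current: n = 86, width = 7.16
New: n = 344, width ≈ 3.54

Width reduced by factor of 7.16/3.54 = 2.02.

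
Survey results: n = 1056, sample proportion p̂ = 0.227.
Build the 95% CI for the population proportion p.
(0.202, 0.252)

Proportion CI:
SE = √(p̂(1-p̂)/n) = √(0.227 · 0.773 / 1056) = 0.01289

z* = 1.960
Margin = z* · SE = 1.960 · 0.01289 = 0.0253

CI: 0.227 ± 0.0253 = (0.202, 0.252)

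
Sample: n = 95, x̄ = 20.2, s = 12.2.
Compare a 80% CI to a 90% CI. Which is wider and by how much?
90% CI is wider by 0.93

df = 94
80% CI: t* = 1.291, (18.58, 21.82), width = 2 · t* · s/√n = 3.23
90% CI: t* = 1.661, (18.12, 22.28), width = 2 · t* · s/√n = 4.16

The 90% CI is wider by 4.16 - 3.23 = 0.93.
Higher confidence requires a wider interval.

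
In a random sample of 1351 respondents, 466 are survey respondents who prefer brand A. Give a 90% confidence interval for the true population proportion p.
(0.324, 0.366)

Proportion CI:
p̂ = 466/1351 = 0.34493
SE = √(p̂(1-p̂)/n) = √(0.34493 · 0.65507 / 1351) = 0.01293

z* = 1.645
Margin = z* · SE = 1.645 · 0.01293 = 0.0213

CI: 0.34493 ± 0.0213 = (0.324, 0.366)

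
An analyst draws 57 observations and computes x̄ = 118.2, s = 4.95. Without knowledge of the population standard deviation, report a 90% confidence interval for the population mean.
(117.10, 119.30)

t-interval (σ unknown):
df = n - 1 = 56
t* = 1.673 for 90% confidence

Margin of error = t* · s/√n = 1.673 · 4.95/√57 = 1.10

CI: (117.10, 119.30)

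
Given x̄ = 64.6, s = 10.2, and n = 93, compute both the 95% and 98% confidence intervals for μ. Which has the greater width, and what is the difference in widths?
98% CI is wider by 0.81

df = 92
95% CI: t* = 1.986, (62.50, 66.70), width = 2 · t* · s/√n = 4.20
98% CI: t* = 2.368, (62.10, 67.10), width = 2 · t* · s/√n = 5.01

The 98% CI is wider by 5.01 - 4.20 = 0.81.
Higher confidence requires a wider interval.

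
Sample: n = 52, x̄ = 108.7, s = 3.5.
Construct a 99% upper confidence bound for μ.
μ ≤ 109.87

Upper bound (one-sided):
t* = 2.402 (one-sided for 99%)
Upper bound = x̄ + t* · s/√n = 108.7 + 2.402 · 3.5/√52 = 109.87

We are 99% confident that μ ≤ 109.87.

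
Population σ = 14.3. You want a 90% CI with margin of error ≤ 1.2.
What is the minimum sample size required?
n ≥ 385

For margin E ≤ 1.2:
n ≥ (z* · σ / E)²
n ≥ (1.645 · 14.3 / 1.2)²
n ≥ 384.27

Minimum n = 385 (rounding up)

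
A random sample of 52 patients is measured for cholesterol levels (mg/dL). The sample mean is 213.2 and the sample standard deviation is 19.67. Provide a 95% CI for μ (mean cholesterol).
(207.72, 218.68)

t-interval (σ unknown):
df = n - 1 = 51
t* = 2.008 for 95% confidence

Margin of error = t* · s/√n = 2.008 · 19.67/√52 = 5.48

CI: (207.72, 218.68)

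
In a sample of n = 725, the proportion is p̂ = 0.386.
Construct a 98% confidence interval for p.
(0.344, 0.428)

Proportion CI:
SE = √(p̂(1-p̂)/n) = √(0.386 · 0.614 / 725) = 0.01808

z* = 2.326
Margin = z* · SE = 2.326 · 0.01808 = 0.0421

CI: 0.386 ± 0.0421 = (0.344, 0.428)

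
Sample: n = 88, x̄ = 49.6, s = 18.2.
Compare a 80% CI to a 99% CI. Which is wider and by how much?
99% CI is wider by 5.21

df = 87
80% CI: t* = 1.291, (47.10, 52.10), width = 2 · t* · s/√n = 5.01
99% CI: t* = 2.634, (44.49, 54.71), width = 2 · t* · s/√n = 10.22

The 99% CI is wider by 10.22 - 5.01 = 5.21.
Higher confidence requires a wider interval.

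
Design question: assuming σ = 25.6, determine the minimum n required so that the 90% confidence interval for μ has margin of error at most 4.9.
n ≥ 74

For margin E ≤ 4.9:
n ≥ (z* · σ / E)²
n ≥ (1.645 · 25.6 / 4.9)²
n ≥ 73.86

Minimum n = 74 (rounding up)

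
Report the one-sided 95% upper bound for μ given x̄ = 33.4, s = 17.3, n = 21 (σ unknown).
μ ≤ 39.91

Upper bound (one-sided):
t* = 1.725 (one-sided for 95%)
Upper bound = x̄ + t* · s/√n = 33.4 + 1.725 · 17.3/√21 = 39.91

We are 95% confident that μ ≤ 39.91.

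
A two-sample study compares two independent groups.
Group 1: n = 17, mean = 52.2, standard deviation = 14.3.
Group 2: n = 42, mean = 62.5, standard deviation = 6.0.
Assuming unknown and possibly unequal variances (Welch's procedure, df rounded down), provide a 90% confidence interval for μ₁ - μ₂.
(-16.52, -4.08)

Difference: x̄₁ - x̄₂ = -10.30
SE = √(s₁²/n₁ + s₂²/n₂) = √(14.3²/17 + 6.0²/42) = 3.5897
df = 18.33 → 18 (Welch–Satterthwaite, rounded down)
t* = 1.734

CI: -10.30 ± 1.734 · 3.5897 = -10.30 ± 6.22 = (-16.52, -4.08)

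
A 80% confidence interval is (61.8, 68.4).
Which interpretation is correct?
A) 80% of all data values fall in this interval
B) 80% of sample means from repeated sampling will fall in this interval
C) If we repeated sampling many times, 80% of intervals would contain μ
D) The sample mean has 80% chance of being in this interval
C

A) Wrong — a CI is about the parameter μ, not individual data values.
B) Wrong — coverage applies to intervals containing μ, not to future x̄ values.
C) Correct — this is the frequentist long-run coverage interpretation.
D) Wrong — x̄ is observed and sits in the interval by construction.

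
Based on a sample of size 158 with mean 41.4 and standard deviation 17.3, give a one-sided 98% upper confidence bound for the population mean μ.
μ ≤ 44.25

Upper bound (one-sided):
t* = 2.071 (one-sided for 98%)
Upper bound = x̄ + t* · s/√n = 41.4 + 2.071 · 17.3/√158 = 44.25

We are 98% confident that μ ≤ 44.25.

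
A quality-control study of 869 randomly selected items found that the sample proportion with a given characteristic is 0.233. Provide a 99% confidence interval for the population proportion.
(0.196, 0.270)

Proportion CI:
SE = √(p̂(1-p̂)/n) = √(0.233 · 0.767 / 869) = 0.01434

z* = 2.576
Margin = z* · SE = 2.576 · 0.01434 = 0.0369

CI: 0.233 ± 0.0369 = (0.196, 0.270)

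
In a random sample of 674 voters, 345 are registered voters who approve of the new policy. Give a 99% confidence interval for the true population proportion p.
(0.462, 0.561)

Proportion CI:
p̂ = 345/674 = 0.51187
SE = √(p̂(1-p̂)/n) = √(0.51187 · 0.48813 / 674) = 0.01925

z* = 2.576
Margin = z* · SE = 2.576 · 0.01925 = 0.0496

CI: 0.51187 ± 0.0496 = (0.462, 0.561)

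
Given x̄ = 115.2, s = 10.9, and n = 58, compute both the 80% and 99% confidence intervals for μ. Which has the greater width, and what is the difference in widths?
99% CI is wider by 3.92

df = 57
80% CI: t* = 1.297, (113.34, 117.06), width = 2 · t* · s/√n = 3.71
99% CI: t* = 2.665, (111.39, 119.01), width = 2 · t* · s/√n = 7.63

The 99% CI is wider by 7.63 - 3.71 = 3.92.
Higher confidence requires a wider interval.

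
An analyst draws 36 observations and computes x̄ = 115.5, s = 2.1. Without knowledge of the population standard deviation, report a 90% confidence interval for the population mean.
(114.91, 116.09)

t-interval (σ unknown):
df = n - 1 = 35
t* = 1.690 for 90% confidence

Margin of error = t* · s/√n = 1.690 · 2.1/√36 = 0.59

CI: (114.91, 116.09)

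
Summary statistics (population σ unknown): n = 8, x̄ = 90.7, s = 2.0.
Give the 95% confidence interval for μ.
(89.03, 92.37)

t-interval (σ unknown):
df = n - 1 = 7
t* = 2.365 for 95% confidence

Margin of error = t* · s/√n = 2.365 · 2.0/√8 = 1.67

CI: (89.03, 92.37)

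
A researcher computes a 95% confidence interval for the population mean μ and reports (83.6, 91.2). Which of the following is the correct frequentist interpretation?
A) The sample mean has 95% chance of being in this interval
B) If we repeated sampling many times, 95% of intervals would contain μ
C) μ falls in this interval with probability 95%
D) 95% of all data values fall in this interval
B

A) Wrong — x̄ is observed and sits in the interval by construction.
B) Correct — this is the frequentist long-run coverage interpretation.
C) Wrong — μ is fixed; the randomness lives in the interval, not in μ.
D) Wrong — a CI is about the parameter μ, not individual data values.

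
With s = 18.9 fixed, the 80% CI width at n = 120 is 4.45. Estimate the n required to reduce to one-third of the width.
n ≈ 1080

CI width ∝ 1/√n
To reduce width by factor 3, need √n to grow by 3 → need 3² = 9 times as many samples.

Current: n = 120, width = 4.45
New: n = 1080, width ≈ 1.47

Width reduced by factor of 4.45/1.47 = 3.03.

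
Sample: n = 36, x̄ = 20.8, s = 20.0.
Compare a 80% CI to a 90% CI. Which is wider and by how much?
90% CI is wider by 2.56

df = 35
80% CI: t* = 1.306, (16.45, 25.15), width = 2 · t* · s/√n = 8.71
90% CI: t* = 1.690, (15.17, 26.43), width = 2 · t* · s/√n = 11.27

The 90% CI is wider by 11.27 - 8.71 = 2.56.
Higher confidence requires a wider interval.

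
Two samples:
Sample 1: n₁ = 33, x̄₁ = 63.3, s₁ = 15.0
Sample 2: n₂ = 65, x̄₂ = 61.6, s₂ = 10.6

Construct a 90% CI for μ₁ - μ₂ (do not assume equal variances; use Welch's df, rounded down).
(-3.20, 6.60)

Difference: x̄₁ - x̄₂ = 1.70
SE = √(s₁²/n₁ + s₂²/n₂) = √(15.0²/33 + 10.6²/65) = 2.9235
df = 48.72 → 48 (Welch–Satterthwaite, rounded down)
t* = 1.677

CI: 1.70 ± 1.677 · 2.9235 = 1.70 ± 4.90 = (-3.20, 6.60)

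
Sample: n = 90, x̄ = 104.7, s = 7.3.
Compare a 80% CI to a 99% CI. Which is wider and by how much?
99% CI is wider by 2.06

df = 89
80% CI: t* = 1.291, (103.71, 105.69), width = 2 · t* · s/√n = 1.99
99% CI: t* = 2.632, (102.67, 106.73), width = 2 · t* · s/√n = 4.05

The 99% CI is wider by 4.05 - 1.99 = 2.06.
Higher confidence requires a wider interval.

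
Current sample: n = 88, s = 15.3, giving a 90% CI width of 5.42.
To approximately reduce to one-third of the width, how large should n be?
n ≈ 792

CI width ∝ 1/√n
To reduce width by factor 3, need √n to grow by 3 → need 3² = 9 times as many samples.

Current: n = 88, width = 5.42
New: n = 792, width ≈ 1.79

Width reduced by factor of 5.42/1.79 = 3.03.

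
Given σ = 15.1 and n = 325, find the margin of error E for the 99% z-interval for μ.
Margin of error = 2.16

Margin of error = z* · σ/√n
= 2.576 · 15.1/√325
= 2.576 · 15.1/18.0278
= 2.16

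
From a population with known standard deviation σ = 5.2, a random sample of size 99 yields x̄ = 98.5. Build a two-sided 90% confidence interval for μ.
(97.64, 99.36)

z-interval (σ known):
z* = 1.645 for 90% confidence

Margin of error = z* · σ/√n = 1.645 · 5.2/√99 = 0.86

CI: (98.5 - 0.86, 98.5 + 0.86) = (97.64, 99.36)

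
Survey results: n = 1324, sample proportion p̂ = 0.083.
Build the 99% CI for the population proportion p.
(0.063, 0.103)

Proportion CI:
SE = √(p̂(1-p̂)/n) = √(0.083 · 0.917 / 1324) = 0.00758

z* = 2.576
Margin = z* · SE = 2.576 · 0.00758 = 0.0195

CI: 0.083 ± 0.0195 = (0.063, 0.103)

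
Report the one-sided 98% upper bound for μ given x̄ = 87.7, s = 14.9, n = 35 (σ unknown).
μ ≤ 93.08

Upper bound (one-sided):
t* = 2.136 (one-sided for 98%)
Upper bound = x̄ + t* · s/√n = 87.7 + 2.136 · 14.9/√35 = 93.08

We are 98% confident that μ ≤ 93.08.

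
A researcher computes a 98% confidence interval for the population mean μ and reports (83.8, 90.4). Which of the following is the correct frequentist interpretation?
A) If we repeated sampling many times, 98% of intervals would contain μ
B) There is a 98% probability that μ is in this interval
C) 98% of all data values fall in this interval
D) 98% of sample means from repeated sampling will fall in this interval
A

A) Correct — this is the frequentist long-run coverage interpretation.
B) Wrong — μ is fixed; the randomness lives in the interval, not in μ.
C) Wrong — a CI is about the parameter μ, not individual data values.
D) Wrong — coverage applies to intervals containing μ, not to future x̄ values.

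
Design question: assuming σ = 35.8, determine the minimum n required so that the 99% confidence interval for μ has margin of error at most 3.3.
n ≥ 781

For margin E ≤ 3.3:
n ≥ (z* · σ / E)²
n ≥ (2.576 · 35.8 / 3.3)²
n ≥ 780.96

Minimum n = 781 (rounding up)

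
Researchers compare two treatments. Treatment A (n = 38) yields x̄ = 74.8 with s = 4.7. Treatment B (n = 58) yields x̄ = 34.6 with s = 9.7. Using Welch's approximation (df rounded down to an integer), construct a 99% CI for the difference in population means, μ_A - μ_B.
(36.29, 44.11)

Difference: x̄₁ - x̄₂ = 40.20
SE = √(s₁²/n₁ + s₂²/n₂) = √(4.7²/38 + 9.7²/58) = 1.4844
df = 87.80 → 87 (Welch–Satterthwaite, rounded down)
t* = 2.634

CI: 40.20 ± 2.634 · 1.4844 = 40.20 ± 3.91 = (36.29, 44.11)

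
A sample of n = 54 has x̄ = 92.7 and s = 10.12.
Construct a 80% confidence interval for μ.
(90.91, 94.49)

t-interval (σ unknown):
df = n - 1 = 53
t* = 1.298 for 80% confidence

Margin of error = t* · s/√n = 1.298 · 10.12/√54 = 1.79

CI: (90.91, 94.49)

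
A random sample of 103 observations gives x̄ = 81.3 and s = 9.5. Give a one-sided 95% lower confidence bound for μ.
μ ≥ 79.75

Lower bound (one-sided):
t* = 1.660 (one-sided for 95%)
Lower bound = x̄ - t* · s/√n = 81.3 - 1.660 · 9.5/√103 = 79.75

We are 95% confident that μ ≥ 79.75.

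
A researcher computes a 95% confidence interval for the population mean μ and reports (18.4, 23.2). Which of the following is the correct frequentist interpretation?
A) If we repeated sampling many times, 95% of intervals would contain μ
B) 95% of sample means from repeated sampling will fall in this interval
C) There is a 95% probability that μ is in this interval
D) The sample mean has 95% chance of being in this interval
A

A) Correct — this is the frequentist long-run coverage interpretation.
B) Wrong — coverage applies to intervals containing μ, not to future x̄ values.
C) Wrong — μ is fixed; the randomness lives in the interval, not in μ.
D) Wrong — x̄ is observed and sits in the interval by construction.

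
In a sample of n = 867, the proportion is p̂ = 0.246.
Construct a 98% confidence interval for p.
(0.212, 0.280)

Proportion CI:
SE = √(p̂(1-p̂)/n) = √(0.246 · 0.754 / 867) = 0.01463

z* = 2.326
Margin = z* · SE = 2.326 · 0.01463 = 0.0340

CI: 0.246 ± 0.0340 = (0.212, 0.280)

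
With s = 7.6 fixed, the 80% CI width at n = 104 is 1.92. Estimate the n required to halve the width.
n ≈ 416

CI width ∝ 1/√n
To reduce width by factor 2, need √n to grow by 2 → need 2² = 4 times as many samples.

Current: n = 104, width = 1.92
New: n = 416, width ≈ 0.96

Width reduced by factor of 1.92/0.96 = 2.00.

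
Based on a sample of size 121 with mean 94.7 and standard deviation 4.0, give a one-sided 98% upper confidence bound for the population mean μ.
μ ≤ 95.45

Upper bound (one-sided):
t* = 2.076 (one-sided for 98%)
Upper bound = x̄ + t* · s/√n = 94.7 + 2.076 · 4.0/√121 = 95.45

We are 98% confident that μ ≤ 95.45.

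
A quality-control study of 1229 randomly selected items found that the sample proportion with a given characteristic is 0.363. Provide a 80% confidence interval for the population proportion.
(0.345, 0.381)

Proportion CI:
SE = √(p̂(1-p̂)/n) = √(0.363 · 0.637 / 1229) = 0.01372

z* = 1.282
Margin = z* · SE = 1.282 · 0.01372 = 0.0176

CI: 0.363 ± 0.0176 = (0.345, 0.381)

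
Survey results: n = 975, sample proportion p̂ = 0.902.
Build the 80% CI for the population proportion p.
(0.890, 0.914)

Proportion CI:
SE = √(p̂(1-p̂)/n) = √(0.902 · 0.098 / 975) = 0.00952

z* = 1.282
Margin = z* · SE = 1.282 · 0.00952 = 0.0122

CI: 0.902 ± 0.0122 = (0.890, 0.914)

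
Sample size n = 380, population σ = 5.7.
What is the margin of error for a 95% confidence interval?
Margin of error = 0.57

Margin of error = z* · σ/√n
= 1.960 · 5.7/√380
= 1.960 · 5.7/19.4936
= 0.57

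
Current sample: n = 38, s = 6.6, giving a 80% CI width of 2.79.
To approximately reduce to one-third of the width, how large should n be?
n ≈ 342

CI width ∝ 1/√n
To reduce width by factor 3, need √n to grow by 3 → need 3² = 9 times as many samples.

Current: n = 38, width = 2.79
New: n = 342, width ≈ 0.92

Width reduced by factor of 2.79/0.92 = 3.03.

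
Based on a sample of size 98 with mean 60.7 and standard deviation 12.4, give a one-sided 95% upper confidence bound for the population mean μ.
μ ≤ 62.78

Upper bound (one-sided):
t* = 1.661 (one-sided for 95%)
Upper bound = x̄ + t* · s/√n = 60.7 + 1.661 · 12.4/√98 = 62.78

We are 95% confident that μ ≤ 62.78.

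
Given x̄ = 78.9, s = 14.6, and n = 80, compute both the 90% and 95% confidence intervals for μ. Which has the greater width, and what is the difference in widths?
95% CI is wider by 1.07

df = 79
90% CI: t* = 1.664, (76.18, 81.62), width = 2 · t* · s/√n = 5.43
95% CI: t* = 1.990, (75.65, 82.15), width = 2 · t* · s/√n = 6.50

The 95% CI is wider by 6.50 - 5.43 = 1.07.
Higher confidence requires a wider interval.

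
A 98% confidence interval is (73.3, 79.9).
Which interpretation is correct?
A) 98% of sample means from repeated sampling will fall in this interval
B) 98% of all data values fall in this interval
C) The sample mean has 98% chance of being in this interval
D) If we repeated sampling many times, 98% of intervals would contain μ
D

A) Wrong — coverage applies to intervals containing μ, not to future x̄ values.
B) Wrong — a CI is about the parameter μ, not individual data values.
C) Wrong — x̄ is observed and sits in the interval by construction.
D) Correct — this is the frequentist long-run coverage interpretation.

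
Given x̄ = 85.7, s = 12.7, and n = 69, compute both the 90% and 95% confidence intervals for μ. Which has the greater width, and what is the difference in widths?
95% CI is wider by 1.00

df = 68
90% CI: t* = 1.668, (83.15, 88.25), width = 2 · t* · s/√n = 5.10
95% CI: t* = 1.995, (82.65, 88.75), width = 2 · t* · s/√n = 6.10

The 95% CI is wider by 6.10 - 5.10 = 1.00.
Higher confidence requires a wider interval.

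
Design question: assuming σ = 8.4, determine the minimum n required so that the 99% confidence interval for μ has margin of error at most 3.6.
n ≥ 37

For margin E ≤ 3.6:
n ≥ (z* · σ / E)²
n ≥ (2.576 · 8.4 / 3.6)²
n ≥ 36.13

Minimum n = 37 (rounding up)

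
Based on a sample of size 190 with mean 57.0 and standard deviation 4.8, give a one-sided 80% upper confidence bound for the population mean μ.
μ ≤ 57.29

Upper bound (one-sided):
t* = 0.844 (one-sided for 80%)
Upper bound = x̄ + t* · s/√n = 57.0 + 0.844 · 4.8/√190 = 57.29

We are 80% confident that μ ≤ 57.29.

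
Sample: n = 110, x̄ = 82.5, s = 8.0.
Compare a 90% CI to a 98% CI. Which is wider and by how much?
98% CI is wider by 1.07

df = 109
90% CI: t* = 1.659, (81.23, 83.77), width = 2 · t* · s/√n = 2.53
98% CI: t* = 2.361, (80.70, 84.30), width = 2 · t* · s/√n = 3.60

The 98% CI is wider by 3.60 - 2.53 = 1.07.
Higher confidence requires a wider interval.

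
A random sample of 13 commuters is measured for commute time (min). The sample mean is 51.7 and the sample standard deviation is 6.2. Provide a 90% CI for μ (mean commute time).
(48.64, 54.76)

t-interval (σ unknown):
df = n - 1 = 12
t* = 1.782 for 90% confidence

Margin of error = t* · s/√n = 1.782 · 6.2/√13 = 3.06

CI: (48.64, 54.76)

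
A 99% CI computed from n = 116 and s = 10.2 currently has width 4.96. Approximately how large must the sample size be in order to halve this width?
n ≈ 464

CI width ∝ 1/√n
To reduce width by factor 2, need √n to grow by 2 → need 2² = 4 times as many samples.

Current: n = 116, width = 4.96
New: n = 464, width ≈ 2.45

Width reduced by factor of 4.96/2.45 = 2.02.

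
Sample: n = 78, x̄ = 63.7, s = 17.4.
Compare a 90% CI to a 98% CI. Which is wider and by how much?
98% CI is wider by 2.80

df = 77
90% CI: t* = 1.665, (60.42, 66.98), width = 2 · t* · s/√n = 6.56
98% CI: t* = 2.376, (59.02, 68.38), width = 2 · t* · s/√n = 9.36

The 98% CI is wider by 9.36 - 6.56 = 2.80.
Higher confidence requires a wider interval.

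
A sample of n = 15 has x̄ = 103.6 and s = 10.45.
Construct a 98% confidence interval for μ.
(96.52, 110.68)

t-interval (σ unknown):
df = n - 1 = 14
t* = 2.624 for 98% confidence

Margin of error = t* · s/√n = 2.624 · 10.45/√15 = 7.08

CI: (96.52, 110.68)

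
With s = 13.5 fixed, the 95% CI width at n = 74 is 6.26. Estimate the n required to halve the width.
n ≈ 296

CI width ∝ 1/√n
To reduce width by factor 2, need √n to grow by 2 → need 2² = 4 times as many samples.

Current: n = 74, width = 6.26
New: n = 296, width ≈ 3.09

Width reduced by factor of 6.26/3.09 = 2.03.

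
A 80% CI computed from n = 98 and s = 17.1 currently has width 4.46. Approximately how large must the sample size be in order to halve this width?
n ≈ 392

CI width ∝ 1/√n
To reduce width by factor 2, need √n to grow by 2 → need 2² = 4 times as many samples.

Current: n = 98, width = 4.46
New: n = 392, width ≈ 2.22

Width reduced by factor of 4.46/2.22 = 2.01.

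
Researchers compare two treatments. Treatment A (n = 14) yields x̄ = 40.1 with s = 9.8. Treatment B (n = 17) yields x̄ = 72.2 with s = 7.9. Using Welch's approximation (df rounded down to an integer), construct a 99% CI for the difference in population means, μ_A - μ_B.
(-41.18, -23.02)

Difference: x̄₁ - x̄₂ = -32.10
SE = √(s₁²/n₁ + s₂²/n₂) = √(9.8²/14 + 7.9²/17) = 3.2452
df = 24.85 → 24 (Welch–Satterthwaite, rounded down)
t* = 2.797

CI: -32.10 ± 2.797 · 3.2452 = -32.10 ± 9.08 = (-41.18, -23.02)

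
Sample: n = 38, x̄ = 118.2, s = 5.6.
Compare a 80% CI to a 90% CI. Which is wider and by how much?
90% CI is wider by 0.70

df = 37
80% CI: t* = 1.305, (117.01, 119.39), width = 2 · t* · s/√n = 2.37
90% CI: t* = 1.687, (116.67, 119.73), width = 2 · t* · s/√n = 3.07

The 90% CI is wider by 3.07 - 2.37 = 0.70.
Higher confidence requires a wider interval.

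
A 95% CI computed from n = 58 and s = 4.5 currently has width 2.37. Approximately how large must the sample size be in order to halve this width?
n ≈ 232

CI width ∝ 1/√n
To reduce width by factor 2, need √n to grow by 2 → need 2² = 4 times as many samples.

Current: n = 58, width = 2.37
New: n = 232, width ≈ 1.16

Width reduced by factor of 2.37/1.16 = 2.04.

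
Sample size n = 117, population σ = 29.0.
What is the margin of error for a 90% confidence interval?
Margin of error = 4.41

Margin of error = z* · σ/√n
= 1.645 · 29.0/√117
= 1.645 · 29.0/10.8167
= 4.41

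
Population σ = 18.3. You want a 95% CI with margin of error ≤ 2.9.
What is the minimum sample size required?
n ≥ 153

For margin E ≤ 2.9:
n ≥ (z* · σ / E)²
n ≥ (1.960 · 18.3 / 2.9)²
n ≥ 152.97

Minimum n = 153 (rounding up)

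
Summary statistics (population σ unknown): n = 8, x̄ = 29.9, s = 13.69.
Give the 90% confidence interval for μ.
(20.73, 39.07)

t-interval (σ unknown):
df = n - 1 = 7
t* = 1.895 for 90% confidence

Margin of error = t* · s/√n = 1.895 · 13.69/√8 = 9.17

CI: (20.73, 39.07)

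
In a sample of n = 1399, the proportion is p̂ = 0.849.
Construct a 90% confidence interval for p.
(0.833, 0.865)

Proportion CI:
SE = √(p̂(1-p̂)/n) = √(0.849 · 0.151 / 1399) = 0.00957

z* = 1.645
Margin = z* · SE = 1.645 · 0.00957 = 0.0157

CI: 0.849 ± 0.0157 = (0.833, 0.865)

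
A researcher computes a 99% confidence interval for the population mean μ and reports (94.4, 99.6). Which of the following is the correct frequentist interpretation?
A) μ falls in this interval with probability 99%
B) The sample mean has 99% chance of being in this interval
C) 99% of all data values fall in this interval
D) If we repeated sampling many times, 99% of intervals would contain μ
D

A) Wrong — μ is fixed; the randomness lives in the interval, not in μ.
B) Wrong — x̄ is observed and sits in the interval by construction.
C) Wrong — a CI is about the parameter μ, not individual data values.
D) Correct — this is the frequentist long-run coverage interpretation.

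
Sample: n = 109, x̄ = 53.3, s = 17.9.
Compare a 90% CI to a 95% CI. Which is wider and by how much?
95% CI is wider by 1.11

df = 108
90% CI: t* = 1.659, (50.46, 56.14), width = 2 · t* · s/√n = 5.69
95% CI: t* = 1.982, (49.90, 56.70), width = 2 · t* · s/√n = 6.80

The 95% CI is wider by 6.80 - 5.69 = 1.11.
Higher confidence requires a wider interval.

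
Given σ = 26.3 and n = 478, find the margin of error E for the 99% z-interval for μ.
Margin of error = 3.10

Margin of error = z* · σ/√n
= 2.576 · 26.3/√478
= 2.576 · 26.3/21.8632
= 3.10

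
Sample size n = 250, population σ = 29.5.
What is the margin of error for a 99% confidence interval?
Margin of error = 4.81

Margin of error = z* · σ/√n
= 2.576 · 29.5/√250
= 2.576 · 29.5/15.8114
= 4.81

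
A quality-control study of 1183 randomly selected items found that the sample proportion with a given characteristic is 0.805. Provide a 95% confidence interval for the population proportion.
(0.782, 0.828)

Proportion CI:
SE = √(p̂(1-p̂)/n) = √(0.805 · 0.195 / 1183) = 0.01152

z* = 1.960
Margin = z* · SE = 1.960 · 0.01152 = 0.0226

CI: 0.805 ± 0.0226 = (0.782, 0.828)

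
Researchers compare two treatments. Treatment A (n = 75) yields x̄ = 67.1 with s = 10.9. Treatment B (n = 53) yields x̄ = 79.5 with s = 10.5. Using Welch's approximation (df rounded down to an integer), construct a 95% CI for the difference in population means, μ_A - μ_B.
(-16.19, -8.61)

Difference: x̄₁ - x̄₂ = -12.40
SE = √(s₁²/n₁ + s₂²/n₂) = √(10.9²/75 + 10.5²/53) = 1.9142
df = 114.64 → 114 (Welch–Satterthwaite, rounded down)
t* = 1.981

CI: -12.40 ± 1.981 · 1.9142 = -12.40 ± 3.79 = (-16.19, -8.61)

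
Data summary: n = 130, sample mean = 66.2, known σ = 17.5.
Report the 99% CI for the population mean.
(62.25, 70.15)

z-interval (σ known):
z* = 2.576 for 99% confidence

Margin of error = z* · σ/√n = 2.576 · 17.5/√130 = 3.95

CI: (66.2 - 3.95, 66.2 + 3.95) = (62.25, 70.15)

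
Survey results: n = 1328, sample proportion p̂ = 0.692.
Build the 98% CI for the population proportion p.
(0.663, 0.721)

Proportion CI:
SE = √(p̂(1-p̂)/n) = √(0.692 · 0.308 / 1328) = 0.01267

z* = 2.326
Margin = z* · SE = 2.326 · 0.01267 = 0.0295

CI: 0.692 ± 0.0295 = (0.663, 0.721)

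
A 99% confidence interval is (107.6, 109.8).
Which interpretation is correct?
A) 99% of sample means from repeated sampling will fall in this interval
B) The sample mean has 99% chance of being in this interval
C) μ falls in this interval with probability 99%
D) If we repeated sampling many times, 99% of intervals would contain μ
D

A) Wrong — coverage applies to intervals containing μ, not to future x̄ values.
B) Wrong — x̄ is observed and sits in the interval by construction.
C) Wrong — μ is fixed; the randomness lives in the interval, not in μ.
D) Correct — this is the frequentist long-run coverage interpretation.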